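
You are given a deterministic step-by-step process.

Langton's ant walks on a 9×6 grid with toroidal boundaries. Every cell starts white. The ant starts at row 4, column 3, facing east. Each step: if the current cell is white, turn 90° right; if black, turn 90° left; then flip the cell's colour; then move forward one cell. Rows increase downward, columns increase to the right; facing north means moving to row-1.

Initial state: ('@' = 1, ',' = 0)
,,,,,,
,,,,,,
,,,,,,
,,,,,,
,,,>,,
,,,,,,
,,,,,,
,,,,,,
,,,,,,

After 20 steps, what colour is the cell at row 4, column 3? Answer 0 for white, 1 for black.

t=0: ,,,,,,
,,,,,,
,,,,,,
,,,,,,
,,,>,,
,,,,,,
,,,,,,
,,,,,,
,,,,,,
t=1: ,,,,,,
,,,,,,
,,,,,,
,,,,,,
,,,@,,
,,,v,,
,,,,,,
,,,,,,
,,,,,,
t=2: ,,,,,,
,,,,,,
,,,,,,
,,,,,,
,,,@,,
,,<@,,
,,,,,,
,,,,,,
,,,,,,
t=3: ,,,,,,
,,,,,,
,,,,,,
,,,,,,
,,^@,,
,,@@,,
,,,,,,
,,,,,,
,,,,,,
t=4: ,,,,,,
,,,,,,
,,,,,,
,,,,,,
,,@>,,
,,@@,,
,,,,,,
,,,,,,
,,,,,,
t=5: ,,,,,,
,,,,,,
,,,,,,
,,,^,,
,,@,,,
,,@@,,
,,,,,,
,,,,,,
,,,,,,
t=6: ,,,,,,
,,,,,,
,,,,,,
,,,@>,
,,@,,,
,,@@,,
,,,,,,
,,,,,,
,,,,,,
t=7: ,,,,,,
,,,,,,
,,,,,,
,,,@@,
,,@,v,
,,@@,,
,,,,,,
,,,,,,
,,,,,,
t=8: ,,,,,,
,,,,,,
,,,,,,
,,,@@,
,,@<@,
,,@@,,
,,,,,,
,,,,,,
,,,,,,
t=9: ,,,,,,
,,,,,,
,,,,,,
,,,^@,
,,@@@,
,,@@,,
,,,,,,
,,,,,,
,,,,,,
t=10: ,,,,,,
,,,,,,
,,,,,,
,,<,@,
,,@@@,
,,@@,,
,,,,,,
,,,,,,
,,,,,,
t=11: ,,,,,,
,,,,,,
,,^,,,
,,@,@,
,,@@@,
,,@@,,
,,,,,,
,,,,,,
,,,,,,
t=12: ,,,,,,
,,,,,,
,,@>,,
,,@,@,
,,@@@,
,,@@,,
,,,,,,
,,,,,,
,,,,,,
t=13: ,,,,,,
,,,,,,
,,@@,,
,,@v@,
,,@@@,
,,@@,,
,,,,,,
,,,,,,
,,,,,,
t=14: ,,,,,,
,,,,,,
,,@@,,
,,<@@,
,,@@@,
,,@@,,
,,,,,,
,,,,,,
,,,,,,
t=15: ,,,,,,
,,,,,,
,,@@,,
,,,@@,
,,v@@,
,,@@,,
,,,,,,
,,,,,,
,,,,,,
t=16: ,,,,,,
,,,,,,
,,@@,,
,,,@@,
,,,>@,
,,@@,,
,,,,,,
,,,,,,
,,,,,,
t=17: ,,,,,,
,,,,,,
,,@@,,
,,,^@,
,,,,@,
,,@@,,
,,,,,,
,,,,,,
,,,,,,
t=18: ,,,,,,
,,,,,,
,,@@,,
,,<,@,
,,,,@,
,,@@,,
,,,,,,
,,,,,,
,,,,,,
t=19: ,,,,,,
,,,,,,
,,^@,,
,,@,@,
,,,,@,
,,@@,,
,,,,,,
,,,,,,
,,,,,,
t=20: ,,,,,,
,,,,,,
,<,@,,
,,@,@,
,,,,@,
,,@@,,
,,,,,,
,,,,,,
,,,,,,

0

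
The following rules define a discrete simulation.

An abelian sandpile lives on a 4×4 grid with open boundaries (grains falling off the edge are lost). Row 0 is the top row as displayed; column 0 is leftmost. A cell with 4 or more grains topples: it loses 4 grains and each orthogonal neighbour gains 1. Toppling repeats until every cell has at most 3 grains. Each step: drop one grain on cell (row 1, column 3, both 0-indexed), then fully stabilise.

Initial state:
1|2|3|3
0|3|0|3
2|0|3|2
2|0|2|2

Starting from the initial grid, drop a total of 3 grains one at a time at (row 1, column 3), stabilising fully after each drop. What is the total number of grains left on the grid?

step 0: 1|2|3|3
0|3|0|3
2|0|3|2
2|0|2|2
step 1: 1|3|0|1
0|3|2|1
2|0|3|3
2|0|2|2
step 2: 1|3|0|1
0|3|2|2
2|0|3|3
2|0|2|2
step 3: 1|3|0|1
0|3|2|3
2|0|3|3
2|0|2|2

27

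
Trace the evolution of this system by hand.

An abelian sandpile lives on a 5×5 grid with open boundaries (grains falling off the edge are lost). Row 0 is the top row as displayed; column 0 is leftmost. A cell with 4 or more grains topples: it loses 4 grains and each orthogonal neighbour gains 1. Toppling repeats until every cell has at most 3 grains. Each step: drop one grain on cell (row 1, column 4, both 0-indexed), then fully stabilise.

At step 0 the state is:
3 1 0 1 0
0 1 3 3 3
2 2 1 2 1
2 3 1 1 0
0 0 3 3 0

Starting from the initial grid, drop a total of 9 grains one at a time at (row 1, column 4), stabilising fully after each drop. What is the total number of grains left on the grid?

41

t=0: 3 1 0 1 0
0 1 3 3 3
2 2 1 2 1
2 3 1 1 0
0 0 3 3 0
t=1: 3 1 1 2 1
0 2 0 1 1
2 2 2 3 2
2 3 1 1 0
0 0 3 3 0
t=2: 3 1 1 2 1
0 2 0 1 2
2 2 2 3 2
2 3 1 1 0
0 0 3 3 0
t=3: 3 1 1 2 1
0 2 0 1 3
2 2 2 3 2
2 3 1 1 0
0 0 3 3 0
t=4: 3 1 1 2 2
0 2 0 2 0
2 2 2 3 3
2 3 1 1 0
0 0 3 3 0
t=5: 3 1 1 2 2
0 2 0 2 1
2 2 2 3 3
2 3 1 1 0
0 0 3 3 0
t=6: 3 1 1 2 2
0 2 0 2 2
2 2 2 3 3
2 3 1 1 0
0 0 3 3 0
t=7: 3 1 1 2 2
0 2 0 2 3
2 2 2 3 3
2 3 1 1 0
0 0 3 3 0
t=8: 3 1 1 3 3
0 2 1 0 2
2 2 3 1 1
2 3 1 2 1
0 0 3 3 0
t=9: 3 1 1 3 3
0 2 1 0 3
2 2 3 1 1
2 3 1 2 1
0 0 3 3 0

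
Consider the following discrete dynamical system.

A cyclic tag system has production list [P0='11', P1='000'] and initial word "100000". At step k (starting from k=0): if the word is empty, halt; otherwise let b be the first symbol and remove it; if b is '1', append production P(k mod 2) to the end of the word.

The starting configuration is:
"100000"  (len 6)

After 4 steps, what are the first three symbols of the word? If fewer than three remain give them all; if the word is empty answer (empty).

001

k=0  "100000"  (len 6)
k=1  "0000011"  (len 7)
k=2  "000011"  (len 6)
k=3  "00011"  (len 5)
k=4  "0011"  (len 4)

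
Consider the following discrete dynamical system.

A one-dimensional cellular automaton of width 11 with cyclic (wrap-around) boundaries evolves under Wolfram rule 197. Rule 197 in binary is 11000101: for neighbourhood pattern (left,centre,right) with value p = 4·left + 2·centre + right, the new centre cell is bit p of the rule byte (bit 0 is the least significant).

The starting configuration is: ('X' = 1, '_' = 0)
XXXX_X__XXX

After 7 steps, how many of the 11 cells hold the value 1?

[0] XXXX_X__XXX
[1] XXXX_X___XX
[2] XXXX_X_X__X
[3] XXXX_X_X___
[4] _XXX_X_X_X_
[5] __XX_X_X_X_
[6] X__X_X_X_X_
[7] X__X_X_X_X_

5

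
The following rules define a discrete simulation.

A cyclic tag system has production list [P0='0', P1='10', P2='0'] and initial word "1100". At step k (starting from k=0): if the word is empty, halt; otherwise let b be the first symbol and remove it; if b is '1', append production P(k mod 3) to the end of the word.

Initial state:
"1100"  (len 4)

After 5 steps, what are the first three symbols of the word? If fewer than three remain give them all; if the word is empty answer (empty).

t=0: "1100"  (len 4)
t=1: "1000"  (len 4)
t=2: "00010"  (len 5)
t=3: "0010"  (len 4)
t=4: "010"  (len 3)
t=5: "10"  (len 2)

10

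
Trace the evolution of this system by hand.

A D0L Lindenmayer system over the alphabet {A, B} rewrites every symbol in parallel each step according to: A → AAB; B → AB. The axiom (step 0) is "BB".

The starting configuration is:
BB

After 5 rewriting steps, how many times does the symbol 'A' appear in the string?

110

gen 0: BB
gen 1: ABAB
gen 2: AABABAABAB
gen 3: AABAABABAABABAABAABABAABAB
gen 4: AABAABABAABAABABAABABAABAABABAABABAABAABABAABAABABAABABAABAABABAABAB
gen 5: AABAABABAABAABABAABABAABAABABAABAABABAABABAABAABABAABABAAB…BAABABAABABAABAABABAABABAABAABABAABAABABAABABAABAABABAABAB  (len 178)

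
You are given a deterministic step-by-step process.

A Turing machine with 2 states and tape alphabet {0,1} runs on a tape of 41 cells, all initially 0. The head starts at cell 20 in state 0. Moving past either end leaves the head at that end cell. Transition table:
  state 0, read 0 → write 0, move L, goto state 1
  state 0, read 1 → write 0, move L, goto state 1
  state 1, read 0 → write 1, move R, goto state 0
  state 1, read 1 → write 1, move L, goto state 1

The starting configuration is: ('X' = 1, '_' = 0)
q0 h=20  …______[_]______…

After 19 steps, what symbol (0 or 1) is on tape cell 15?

[0] q0 h=20  …______[_]______…
[1] q1 h=19  …______[_]______…
[2] q0 h=20  …_____X[_]______…
[3] q1 h=19  …______[X]______…
[4] q1 h=18  …______[_]X_____…
[5] q0 h=19  …_____X[X]______…
[6] q1 h=18  …______[X]______…
[7] q1 h=17  …______[_]X_____…
[8] q0 h=18  …_____X[X]______…
[9] q1 h=17  …______[X]______…
[10] q1 h=16  …______[_]X_____…
[11] q0 h=17  …_____X[X]______…
[12] q1 h=16  …______[X]______…
[13] q1 h=15  …______[_]X_____…
[14] q0 h=16  …_____X[X]______…
[15] q1 h=15  …______[X]______…
[16] q1 h=14  …______[_]X_____…
[17] q0 h=15  …_____X[X]______…
[18] q1 h=14  …______[X]______…
[19] q1 h=13  …______[_]X_____…

0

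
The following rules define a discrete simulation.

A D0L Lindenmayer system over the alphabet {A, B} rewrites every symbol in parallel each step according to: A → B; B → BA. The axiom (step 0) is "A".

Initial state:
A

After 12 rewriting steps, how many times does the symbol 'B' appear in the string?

t=0: A
t=1: B
t=2: BA
t=3: BAB
t=4: BABBA
t=5: BABBABAB
t=6: BABBABABBABBA
t=7: BABBABABBABBABABBABAB
t=8: BABBABABBABBABABBABABBABBABABBABBA
t=9: BABBABABBABBABABBABABBABBABABBABBABABBABABBABBABABBABAB
t=10: BABBABABBABBABABBABABBABBABABBABBABABBABABBABBABABBABABBABBABABBABBABABBABABBABBABABBABBA
t=11: BABBABABBABBABABBABABBABBABABBABBABABBABABBABBABABBABABBAB…BBABABBABABBABBABABBABABBABBABABBABBABABBABABBABBABABBABAB  (len 144)
t=12: BABBABABBABBABABBABABBABBABABBABBABABBABABBABBABABBABABBAB…BBABABBABABBABBABABBABABBABBABABBABBABABBABABBABBABABBABBA  (len 233)

144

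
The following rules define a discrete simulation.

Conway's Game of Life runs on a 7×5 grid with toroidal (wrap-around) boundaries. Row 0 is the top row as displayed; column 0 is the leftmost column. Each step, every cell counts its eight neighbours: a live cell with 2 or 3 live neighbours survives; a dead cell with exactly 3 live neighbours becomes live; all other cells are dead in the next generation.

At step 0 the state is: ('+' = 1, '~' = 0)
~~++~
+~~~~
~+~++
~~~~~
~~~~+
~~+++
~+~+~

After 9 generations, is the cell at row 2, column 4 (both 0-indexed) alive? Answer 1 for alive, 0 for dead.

gen 0: ~~++~
+~~~~
~+~++
~~~~~
~~~~+
~~+++
~+~+~
gen 1: ~++++
++~~~
+~~~+
+~~++
~~~~+
+~+~+
~+~~~
gen 2: ~~~++
~~~~~
~~~+~
~~~+~
~+~~~
++~++
~~~~~
gen 3: ~~~~~
~~~++
~~~~~
~~+~~
~+~+~
+++~+
~~+~~
gen 4: ~~~+~
~~~~~
~~~+~
~~+~~
~~~++
+~~~+
+~++~
gen 5: ~~+++
~~~~~
~~~~~
~~+~+
+~~++
+++~~
++++~
gen 6: +~~~+
~~~+~
~~~~~
+~~~+
~~~~~
~~~~~
~~~~~
gen 7: ~~~~+
~~~~+
~~~~+
~~~~~
~~~~~
~~~~~
~~~~~
gen 8: ~~~~~
+~~++
~~~~~
~~~~~
~~~~~
~~~~~
~~~~~
gen 9: ~~~~+
~~~~+
~~~~+
~~~~~
~~~~~
~~~~~
~~~~~

1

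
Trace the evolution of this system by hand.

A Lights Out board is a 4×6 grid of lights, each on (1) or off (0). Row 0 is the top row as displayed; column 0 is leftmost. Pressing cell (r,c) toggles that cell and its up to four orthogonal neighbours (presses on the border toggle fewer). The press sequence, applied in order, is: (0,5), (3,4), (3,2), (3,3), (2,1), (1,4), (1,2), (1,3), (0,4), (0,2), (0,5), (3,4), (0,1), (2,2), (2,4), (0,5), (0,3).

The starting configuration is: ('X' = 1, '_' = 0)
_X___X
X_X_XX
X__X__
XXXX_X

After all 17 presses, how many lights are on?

0) _X___X
X_X_XX
X__X__
XXXX_X
1) _X__X_
X_X_X_
X__X__
XXXX_X
2) _X__X_
X_X_X_
X__XX_
XXX_X_
3) _X__X_
X_X_X_
X_XXX_
X__XX_
4) _X__X_
X_X_X_
X_X_X_
X_X___
5) _X__X_
XXX_X_
_X__X_
XXX___
6) _X____
XXXX_X
_X____
XXX___
7) _XX___
X____X
_XX___
XXX___
8) _XXX__
X_XXXX
_XXX__
XXX___
9) _XX_XX
X_XX_X
_XXX__
XXX___
10) ___XXX
X__X_X
_XXX__
XXX___
11) ___X__
X__X__
_XXX__
XXX___
12) ___X__
X__X__
_XXXX_
XXXXXX
13) XXXX__
XX_X__
_XXXX_
XXXXXX
14) XXXX__
XXXX__
____X_
XX_XXX
15) XXXX__
XXXXX_
___X_X
XX_X_X
16) XXXXXX
XXXXXX
___X_X
XX_X_X
17) XX___X
XXX_XX
___X_X
XX_X_X

14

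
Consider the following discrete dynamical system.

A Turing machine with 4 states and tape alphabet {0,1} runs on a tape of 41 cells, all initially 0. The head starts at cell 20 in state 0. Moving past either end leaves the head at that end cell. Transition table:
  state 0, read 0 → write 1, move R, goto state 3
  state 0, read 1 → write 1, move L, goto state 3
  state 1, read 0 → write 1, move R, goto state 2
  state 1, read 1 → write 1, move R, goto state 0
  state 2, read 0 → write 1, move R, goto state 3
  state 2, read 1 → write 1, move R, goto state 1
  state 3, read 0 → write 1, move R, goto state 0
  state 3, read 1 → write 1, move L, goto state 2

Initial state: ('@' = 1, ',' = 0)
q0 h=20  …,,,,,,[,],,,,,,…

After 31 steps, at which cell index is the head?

gen 0: q0 h=20  …,,,,,,[,],,,,,,…
gen 1: q3 h=21  …,,,,,@[,],,,,,,…
gen 2: q0 h=22  …,,,,@@[,],,,,,,…
gen 3: q3 h=23  …,,,@@@[,],,,,,,…
gen 4: q0 h=24  …,,@@@@[,],,,,,,…
gen 5: q3 h=25  …,@@@@@[,],,,,,,…
gen 6: q0 h=26  …@@@@@@[,],,,,,,…
gen 7: q3 h=27  …@@@@@@[,],,,,,,…
gen 8: q0 h=28  …@@@@@@[,],,,,,,…
gen 9: q3 h=29  …@@@@@@[,],,,,,,…
gen 10: q0 h=30  …@@@@@@[,],,,,,,…
gen 11: q3 h=31  …@@@@@@[,],,,,,,…
gen 12: q0 h=32  …@@@@@@[,],,,,,,…
gen 13: q3 h=33  …@@@@@@[,],,,,,,…
gen 14: q0 h=34  …@@@@@@[,],,,,,,|
gen 15: q3 h=35  …@@@@@@[,],,,,,|
gen 16: q0 h=36  …@@@@@@[,],,,,|
gen 17: q3 h=37  …@@@@@@[,],,,|
gen 18: q0 h=38  …@@@@@@[,],,|
gen 19: q3 h=39  …@@@@@@[,],|
gen 20: q0 h=40  …@@@@@@[,]|
gen 21: q3 h=40  …@@@@@@[@]|
gen 22: q2 h=39  …@@@@@@[@]@|
gen 23: q1 h=40  …@@@@@@[@]|
gen 24: q0 h=40  …@@@@@@[@]|
gen 25: q3 h=39  …@@@@@@[@]@|
gen 26: q2 h=38  …@@@@@@[@]@@|
gen 27: q1 h=39  …@@@@@@[@]@|
gen 28: q0 h=40  …@@@@@@[@]|
gen 29: q3 h=39  …@@@@@@[@]@|
gen 30: q2 h=38  …@@@@@@[@]@@|
gen 31: q1 h=39  …@@@@@@[@]@|

39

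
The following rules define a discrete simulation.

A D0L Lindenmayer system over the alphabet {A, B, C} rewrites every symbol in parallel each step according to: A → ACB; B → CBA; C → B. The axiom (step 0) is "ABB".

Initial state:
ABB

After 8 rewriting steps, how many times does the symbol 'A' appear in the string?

1224

[0] ABB
[1] ACBCBACBA
[2] ACBBCBABCBAACBBCBAACB
[3] ACBBCBACBABCBAACBCBABCBAACBACBBCBACBABCBAACBACBBCBA
[4] ACBBCBACBABCBAACBBCBAACBCBABCBAACBACBBCBABCBAACBCBABCBAACB…ACBBCBACBABCBAACBBCBAACBCBABCBAACBACBBCBAACBBCBACBABCBAACB  (len 123)
[5] ACBBCBACBABCBAACBBCBAACBCBABCBAACBACBBCBACBABCBAACBACBBCBA…ACBBCBACBABCBAACBACBBCBACBABCBAACBBCBAACBCBABCBAACBACBBCBA  (len 297)
[6] ACBBCBACBABCBAACBBCBAACBCBABCBAACBACBBCBACBABCBAACBACBBCBA…CBABCBAACBACBBCBABCBAACBCBABCBAACBACBBCBAACBBCBACBABCBAACB  (len 717)
[7] ACBBCBACBABCBAACBBCBAACBCBABCBAACBACBBCBACBABCBAACBACBBCBA…ACBBCBACBABCBAACBACBBCBACBABCBAACBBCBAACBCBABCBAACBACBBCBA  (len 1731)
[8] ACBBCBACBABCBAACBBCBAACBCBABCBAACBACBBCBACBABCBAACBACBBCBA…CBABCBAACBACBBCBABCBAACBCBABCBAACBACBBCBAACBBCBACBABCBAACB  (len 4179)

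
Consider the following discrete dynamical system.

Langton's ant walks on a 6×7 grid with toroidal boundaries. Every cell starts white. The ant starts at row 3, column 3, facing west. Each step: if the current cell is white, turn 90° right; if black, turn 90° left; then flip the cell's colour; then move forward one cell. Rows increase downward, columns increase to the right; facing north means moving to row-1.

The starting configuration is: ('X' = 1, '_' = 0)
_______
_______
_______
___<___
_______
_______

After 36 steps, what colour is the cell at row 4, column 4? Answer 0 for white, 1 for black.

0

gen 0: _______
_______
_______
___<___
_______
_______
gen 1: _______
_______
___^___
___X___
_______
_______
gen 2: _______
_______
___X>__
___X___
_______
_______
gen 3: _______
_______
___XX__
___Xv__
_______
_______
gen 4: _______
_______
___XX__
___<X__
_______
_______
gen 5: _______
_______
___XX__
____X__
___v___
_______
gen 6: _______
_______
___XX__
____X__
__<X___
_______
gen 7: _______
_______
___XX__
__^_X__
__XX___
_______
gen 8: _______
_______
___XX__
__X>X__
__XX___
_______
gen 9: _______
_______
___XX__
__XXX__
__Xv___
_______
gen 10: _______
_______
___XX__
__XXX__
__X_>__
_______
gen 11: _______
_______
___XX__
__XXX__
__X_X__
____v__
gen 12: _______
_______
___XX__
__XXX__
__X_X__
___<X__
gen 13: _______
_______
___XX__
__XXX__
__X^X__
___XX__
gen 14: _______
_______
___XX__
__XXX__
__XX>__
___XX__
gen 15: _______
_______
___XX__
__XX^__
__XX___
___XX__
gen 16: _______
_______
___XX__
__X<___
__XX___
___XX__
gen 17: _______
_______
___XX__
__X____
__Xv___
___XX__
gen 18: _______
_______
___XX__
__X____
__X_>__
___XX__
gen 19: _______
_______
___XX__
__X____
__X_X__
___Xv__
gen 20: _______
_______
___XX__
__X____
__X_X__
___X_>_
gen 21: _____v_
_______
___XX__
__X____
__X_X__
___X_X_
gen 22: ____<X_
_______
___XX__
__X____
__X_X__
___X_X_
gen 23: ____XX_
_______
___XX__
__X____
__X_X__
___X^X_
gen 24: ____XX_
_______
___XX__
__X____
__X_X__
___XX>_
gen 25: ____XX_
_______
___XX__
__X____
__X_X^_
___XX__
gen 26: ____XX_
_______
___XX__
__X____
__X_XX>
___XX__
gen 27: ____XX_
_______
___XX__
__X____
__X_XXX
___XX_v
gen 28: ____XX_
_______
___XX__
__X____
__X_XXX
___XX<X
gen 29: ____XX_
_______
___XX__
__X____
__X_X^X
___XXXX
gen 30: ____XX_
_______
___XX__
__X____
__X_<_X
___XXXX
gen 31: ____XX_
_______
___XX__
__X____
__X___X
___XvXX
gen 32: ____XX_
_______
___XX__
__X____
__X___X
___X_>X
gen 33: ____XX_
_______
___XX__
__X____
__X__^X
___X__X
gen 34: ____XX_
_______
___XX__
__X____
__X__X>
___X__X
gen 35: ____XX_
_______
___XX__
__X___^
__X__X_
___X__X
gen 36: ____XX_
_______
___XX__
>_X___X
__X__X_
___X__X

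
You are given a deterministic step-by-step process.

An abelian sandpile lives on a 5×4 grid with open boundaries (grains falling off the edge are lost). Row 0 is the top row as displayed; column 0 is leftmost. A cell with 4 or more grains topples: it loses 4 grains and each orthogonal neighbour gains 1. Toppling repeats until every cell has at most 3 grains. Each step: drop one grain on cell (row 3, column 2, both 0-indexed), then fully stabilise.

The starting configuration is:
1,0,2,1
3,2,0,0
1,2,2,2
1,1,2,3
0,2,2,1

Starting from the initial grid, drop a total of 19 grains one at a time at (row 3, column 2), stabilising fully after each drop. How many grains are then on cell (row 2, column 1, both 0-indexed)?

[0] 1,0,2,1
3,2,0,0
1,2,2,2
1,1,2,3
0,2,2,1
[1] 1,0,2,1
3,2,0,0
1,2,2,2
1,1,3,3
0,2,2,1
[2] 1,0,2,1
3,2,0,0
1,2,3,3
1,2,1,0
0,2,3,2
[3] 1,0,2,1
3,2,0,0
1,2,3,3
1,2,2,0
0,2,3,2
[4] 1,0,2,1
3,2,0,0
1,2,3,3
1,2,3,0
0,2,3,2
[5] 1,0,2,1
3,2,1,1
1,3,1,0
1,3,2,2
0,3,0,3
[6] 1,0,2,1
3,2,1,1
1,3,1,0
1,3,3,2
0,3,0,3
[7] 1,0,2,1
3,3,1,1
2,0,3,0
2,2,1,3
1,0,2,3
[8] 1,0,2,1
3,3,1,1
2,0,3,0
2,2,2,3
1,0,2,3
[9] 1,0,2,1
3,3,1,1
2,0,3,0
2,2,3,3
1,0,2,3
[10] 1,0,2,1
3,3,2,1
2,1,0,2
2,3,3,1
1,1,0,1
[11] 1,0,2,1
3,3,2,1
2,2,1,2
3,0,1,2
1,2,1,1
[12] 1,0,2,1
3,3,2,1
2,2,1,2
3,0,2,2
1,2,1,1
[13] 1,0,2,1
3,3,2,1
2,2,1,2
3,0,3,2
1,2,1,1
[14] 1,0,2,1
3,3,2,1
2,2,2,2
3,1,0,3
1,2,2,1
[15] 1,0,2,1
3,3,2,1
2,2,2,2
3,1,1,3
1,2,2,1
[16] 1,0,2,1
3,3,2,1
2,2,2,2
3,1,2,3
1,2,2,1
[17] 1,0,2,1
3,3,2,1
2,2,2,2
3,1,3,3
1,2,2,1
[18] 1,0,2,1
3,3,2,1
2,2,3,3
3,2,1,0
1,2,3,2
[19] 1,0,2,1
3,3,2,1
2,2,3,3
3,2,2,0
1,2,3,2

2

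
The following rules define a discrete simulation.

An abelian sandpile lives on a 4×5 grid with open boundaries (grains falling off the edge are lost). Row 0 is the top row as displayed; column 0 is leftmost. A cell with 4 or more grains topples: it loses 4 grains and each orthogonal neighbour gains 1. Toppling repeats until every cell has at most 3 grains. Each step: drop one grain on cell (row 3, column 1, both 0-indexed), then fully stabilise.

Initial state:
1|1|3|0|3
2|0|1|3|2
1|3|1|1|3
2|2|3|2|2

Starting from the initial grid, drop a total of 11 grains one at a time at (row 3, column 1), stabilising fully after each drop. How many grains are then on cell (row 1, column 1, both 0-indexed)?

1

k=0  1|1|3|0|3
2|0|1|3|2
1|3|1|1|3
2|2|3|2|2
k=1  1|1|3|0|3
2|0|1|3|2
1|3|1|1|3
2|3|3|2|2
k=2  1|1|3|0|3
2|1|1|3|2
2|0|3|1|3
3|2|0|3|2
k=3  1|1|3|0|3
2|1|1|3|2
2|0|3|1|3
3|3|0|3|2
k=4  1|1|3|0|3
2|1|1|3|2
3|1|3|1|3
0|1|1|3|2
k=5  1|1|3|0|3
2|1|1|3|2
3|1|3|1|3
0|2|1|3|2
k=6  1|1|3|0|3
2|1|1|3|2
3|1|3|1|3
0|3|1|3|2
k=7  1|1|3|0|3
2|1|1|3|2
3|2|3|1|3
1|0|2|3|2
k=8  1|1|3|0|3
2|1|1|3|2
3|2|3|1|3
1|1|2|3|2
k=9  1|1|3|0|3
2|1|1|3|2
3|2|3|1|3
1|2|2|3|2
k=10  1|1|3|0|3
2|1|1|3|2
3|2|3|1|3
1|3|2|3|2
k=11  1|1|3|0|3
2|1|1|3|2
3|3|3|1|3
2|0|3|3|2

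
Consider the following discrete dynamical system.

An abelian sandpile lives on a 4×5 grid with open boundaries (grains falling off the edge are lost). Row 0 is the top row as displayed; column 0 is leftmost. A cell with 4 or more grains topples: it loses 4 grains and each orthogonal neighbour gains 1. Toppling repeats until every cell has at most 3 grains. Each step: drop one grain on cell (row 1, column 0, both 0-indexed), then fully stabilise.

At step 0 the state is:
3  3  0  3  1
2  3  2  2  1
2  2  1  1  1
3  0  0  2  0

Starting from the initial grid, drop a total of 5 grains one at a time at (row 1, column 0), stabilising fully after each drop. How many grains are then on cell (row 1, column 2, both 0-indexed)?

3

t=0: 3  3  0  3  1
2  3  2  2  1
2  2  1  1  1
3  0  0  2  0
t=1: 3  3  0  3  1
3  3  2  2  1
2  2  1  1  1
3  0  0  2  0
t=2: 1  1  1  3  1
2  1  3  2  1
3  3  1  1  1
3  0  0  2  0
t=3: 1  1  1  3  1
3  1  3  2  1
3  3  1  1  1
3  0  0  2  0
t=4: 2  1  1  3  1
1  3  3  2  1
2  0  2  1  1
0  2  0  2  0
t=5: 2  1  1  3  1
2  3  3  2  1
2  0  2  1  1
0  2  0  2  0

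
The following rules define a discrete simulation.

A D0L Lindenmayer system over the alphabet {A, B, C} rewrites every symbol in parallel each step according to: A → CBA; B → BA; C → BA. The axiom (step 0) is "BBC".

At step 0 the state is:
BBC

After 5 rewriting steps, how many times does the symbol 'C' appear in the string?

36

k=0  BBC
k=1  BABABA
k=2  BACBABACBABACBA
k=3  BACBABABACBABACBABABACBABACBABABACBA
k=4  BACBABABACBABACBABACBABABACBABACBABABACBABACBABACBABABACBABACBABABACBABACBABACBABABACBA
k=5  BACBABABACBABACBABACBABABACBABACBABABACBABACBABABACBABACBA…BACBABACBABABACBABACBABABACBABACBABABACBABACBABACBABABACBA  (len 210)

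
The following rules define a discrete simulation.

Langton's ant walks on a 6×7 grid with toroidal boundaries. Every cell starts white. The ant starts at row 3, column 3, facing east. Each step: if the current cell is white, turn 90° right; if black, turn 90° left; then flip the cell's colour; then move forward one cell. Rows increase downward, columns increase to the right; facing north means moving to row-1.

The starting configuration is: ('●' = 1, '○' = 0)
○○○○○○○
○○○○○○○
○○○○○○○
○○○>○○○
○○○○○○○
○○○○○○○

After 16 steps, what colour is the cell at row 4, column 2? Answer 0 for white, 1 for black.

step 0: ○○○○○○○
○○○○○○○
○○○○○○○
○○○>○○○
○○○○○○○
○○○○○○○
step 1: ○○○○○○○
○○○○○○○
○○○○○○○
○○○●○○○
○○○v○○○
○○○○○○○
step 2: ○○○○○○○
○○○○○○○
○○○○○○○
○○○●○○○
○○<●○○○
○○○○○○○
step 3: ○○○○○○○
○○○○○○○
○○○○○○○
○○^●○○○
○○●●○○○
○○○○○○○
step 4: ○○○○○○○
○○○○○○○
○○○○○○○
○○●>○○○
○○●●○○○
○○○○○○○
step 5: ○○○○○○○
○○○○○○○
○○○^○○○
○○●○○○○
○○●●○○○
○○○○○○○
step 6: ○○○○○○○
○○○○○○○
○○○●>○○
○○●○○○○
○○●●○○○
○○○○○○○
step 7: ○○○○○○○
○○○○○○○
○○○●●○○
○○●○v○○
○○●●○○○
○○○○○○○
step 8: ○○○○○○○
○○○○○○○
○○○●●○○
○○●<●○○
○○●●○○○
○○○○○○○
step 9: ○○○○○○○
○○○○○○○
○○○^●○○
○○●●●○○
○○●●○○○
○○○○○○○
step 10: ○○○○○○○
○○○○○○○
○○<○●○○
○○●●●○○
○○●●○○○
○○○○○○○
step 11: ○○○○○○○
○○^○○○○
○○●○●○○
○○●●●○○
○○●●○○○
○○○○○○○
step 12: ○○○○○○○
○○●>○○○
○○●○●○○
○○●●●○○
○○●●○○○
○○○○○○○
step 13: ○○○○○○○
○○●●○○○
○○●v●○○
○○●●●○○
○○●●○○○
○○○○○○○
step 14: ○○○○○○○
○○●●○○○
○○<●●○○
○○●●●○○
○○●●○○○
○○○○○○○
step 15: ○○○○○○○
○○●●○○○
○○○●●○○
○○v●●○○
○○●●○○○
○○○○○○○
step 16: ○○○○○○○
○○●●○○○
○○○●●○○
○○○>●○○
○○●●○○○
○○○○○○○

1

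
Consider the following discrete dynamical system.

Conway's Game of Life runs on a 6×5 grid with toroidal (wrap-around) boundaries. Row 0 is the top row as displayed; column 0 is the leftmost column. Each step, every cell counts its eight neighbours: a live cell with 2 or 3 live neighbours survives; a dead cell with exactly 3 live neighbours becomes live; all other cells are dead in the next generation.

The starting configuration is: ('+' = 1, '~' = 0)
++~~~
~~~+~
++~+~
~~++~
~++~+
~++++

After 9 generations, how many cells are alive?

3

step 0: ++~~~
~~~+~
++~+~
~~++~
~++~+
~++++
step 1: ++~~~
~~~~~
~+~+~
~~~~~
~~~~+
~~~~+
step 2: +~~~~
+++~~
~~~~~
~~~~~
~~~~~
~~~~+
step 3: +~~~+
++~~~
~+~~~
~~~~~
~~~~~
~~~~~
step 4: ++~~+
~+~~+
++~~~
~~~~~
~~~~~
~~~~~
step 5: ~+~~+
~~+~+
++~~~
~~~~~
~~~~~
+~~~~
step 6: ~+~++
~~+++
++~~~
~~~~~
~~~~~
+~~~~
step 7: ~+~~~
~~~~~
+++++
~~~~~
~~~~~
+~~~+
step 8: +~~~~
~~~++
+++++
+++++
~~~~~
+~~~~
step 9: +~~~~
~~~~~
~~~~~
~~~~~
~~++~
~~~~~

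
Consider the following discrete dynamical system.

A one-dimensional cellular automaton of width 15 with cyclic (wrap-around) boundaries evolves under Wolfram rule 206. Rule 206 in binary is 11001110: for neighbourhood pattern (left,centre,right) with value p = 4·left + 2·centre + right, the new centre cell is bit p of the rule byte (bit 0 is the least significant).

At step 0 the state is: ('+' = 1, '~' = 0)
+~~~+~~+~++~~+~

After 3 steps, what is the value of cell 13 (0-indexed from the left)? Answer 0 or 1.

1

gen 0: +~~~+~~+~++~~+~
gen 1: +~~++~++~++~++~
gen 2: +~+++~++~++~++~
gen 3: +~+++~++~++~++~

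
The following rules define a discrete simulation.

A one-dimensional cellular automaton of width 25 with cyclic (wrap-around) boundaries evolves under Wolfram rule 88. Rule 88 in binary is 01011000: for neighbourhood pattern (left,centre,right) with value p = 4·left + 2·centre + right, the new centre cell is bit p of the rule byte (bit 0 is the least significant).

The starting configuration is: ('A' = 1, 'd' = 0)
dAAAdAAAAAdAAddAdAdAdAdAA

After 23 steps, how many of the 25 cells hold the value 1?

step 0: dAAAdAAAAAdAAddAdAdAdAdAA
step 1: dAdAdAdddAdAAAdddddddddAA
step 2: ddddddAddddAdAAddddddddAA
step 3: AddddddAdddddAAAdddddddAA
step 4: AAddddddAddddAdAAddddddAd
step 5: AAAddddddAdddddAAAddddddd
step 6: AdAAddddddAddddAdAAdddddd
step 7: ddAAAddddddAdddddAAAddddd
step 8: ddAdAAddddddAddddAdAAdddd
step 9: ddddAAAddddddAdddddAAAddd
step 10: ddddAdAAddddddAddddAdAAdd
step 11: ddddddAAAddddddAdddddAAAd
step 12: ddddddAdAAddddddAddddAdAA
step 13: AdddddddAAAddddddAdddddAA
step 14: AAddddddAdAAddddddAddddAd
step 15: AAAdddddddAAAddddddAddddd
step 16: AdAAddddddAdAAddddddAdddd
step 17: ddAAAdddddddAAAddddddAddd
step 18: ddAdAAddddddAdAAddddddAdd
step 19: ddddAAAdddddddAAAddddddAd
step 20: ddddAdAAddddddAdAAddddddA
step 21: AdddddAAAdddddddAAAdddddd
step 22: dAddddAdAAddddddAdAAddddd
step 23: ddAdddddAAAdddddddAAAdddd

7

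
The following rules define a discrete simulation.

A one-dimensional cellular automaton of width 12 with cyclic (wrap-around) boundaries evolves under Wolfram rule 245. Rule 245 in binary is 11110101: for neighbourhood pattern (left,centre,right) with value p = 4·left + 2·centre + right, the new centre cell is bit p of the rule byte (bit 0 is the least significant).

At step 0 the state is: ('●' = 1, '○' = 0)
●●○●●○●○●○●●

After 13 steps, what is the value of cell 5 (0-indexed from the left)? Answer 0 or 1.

1

0) ●●○●●○●○●○●●
1) ●●●○●●●●●●○●
2) ●●●●○●●●●●●○
3) ○●●●●○●●●●●●
4) ●○●●●●○●●●●●
5) ●●○●●●●○●●●●
6) ●●●○●●●●○●●●
7) ●●●●○●●●●○●●
8) ●●●●●○●●●●○●
9) ●●●●●●○●●●●○
10) ○●●●●●●○●●●●
11) ●○●●●●●●○●●●
12) ●●○●●●●●●○●●
13) ●●●○●●●●●●○●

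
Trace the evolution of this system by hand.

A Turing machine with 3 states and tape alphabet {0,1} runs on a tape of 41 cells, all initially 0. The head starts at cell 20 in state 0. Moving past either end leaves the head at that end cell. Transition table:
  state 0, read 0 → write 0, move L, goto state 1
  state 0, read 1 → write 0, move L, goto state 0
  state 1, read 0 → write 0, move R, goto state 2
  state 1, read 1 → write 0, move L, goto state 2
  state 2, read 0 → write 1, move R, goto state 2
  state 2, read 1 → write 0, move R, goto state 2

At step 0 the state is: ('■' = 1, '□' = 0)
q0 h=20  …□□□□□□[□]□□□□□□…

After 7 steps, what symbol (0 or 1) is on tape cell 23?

1

[0] q0 h=20  …□□□□□□[□]□□□□□□…
[1] q1 h=19  …□□□□□□[□]□□□□□□…
[2] q2 h=20  …□□□□□□[□]□□□□□□…
[3] q2 h=21  …□□□□□■[□]□□□□□□…
[4] q2 h=22  …□□□□■■[□]□□□□□□…
[5] q2 h=23  …□□□■■■[□]□□□□□□…
[6] q2 h=24  …□□■■■■[□]□□□□□□…
[7] q2 h=25  …□■■■■■[□]□□□□□□…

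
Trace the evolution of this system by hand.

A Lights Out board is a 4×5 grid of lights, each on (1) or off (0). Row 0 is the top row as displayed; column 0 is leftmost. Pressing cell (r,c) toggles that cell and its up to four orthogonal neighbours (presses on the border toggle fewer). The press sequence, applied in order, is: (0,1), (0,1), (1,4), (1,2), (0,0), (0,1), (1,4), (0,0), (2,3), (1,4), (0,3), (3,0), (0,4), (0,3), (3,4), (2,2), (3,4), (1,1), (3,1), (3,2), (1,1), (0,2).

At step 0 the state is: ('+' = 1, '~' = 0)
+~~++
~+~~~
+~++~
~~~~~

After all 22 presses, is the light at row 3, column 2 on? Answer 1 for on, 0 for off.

1

t=0: +~~++
~+~~~
+~++~
~~~~~
t=1: ~++++
~~~~~
+~++~
~~~~~
t=2: +~~++
~+~~~
+~++~
~~~~~
t=3: +~~+~
~+~++
+~+++
~~~~~
t=4: +~++~
~~+~+
+~~++
~~~~~
t=5: ~+++~
+~+~+
+~~++
~~~~~
t=6: +~~+~
+++~+
+~~++
~~~~~
t=7: +~~++
++++~
+~~+~
~~~~~
t=8: ~+~++
~+++~
+~~+~
~~~~~
t=9: ~+~++
~++~~
+~+~+
~~~+~
t=10: ~+~+~
~++++
+~+~~
~~~+~
t=11: ~++~+
~++~+
+~+~~
~~~+~
t=12: ~++~+
~++~+
~~+~~
++~+~
t=13: ~+++~
~++~~
~~+~~
++~+~
t=14: ~+~~+
~+++~
~~+~~
++~+~
t=15: ~+~~+
~+++~
~~+~+
++~~+
t=16: ~+~~+
~+~+~
~+~++
+++~+
t=17: ~+~~+
~+~+~
~+~+~
++++~
t=18: ~~~~+
+~++~
~~~+~
++++~
t=19: ~~~~+
+~++~
~+~+~
~~~+~
t=20: ~~~~+
+~++~
~+++~
~++~~
t=21: ~+~~+
~+~+~
~~++~
~++~~
t=22: ~~+++
~+++~
~~++~
~++~~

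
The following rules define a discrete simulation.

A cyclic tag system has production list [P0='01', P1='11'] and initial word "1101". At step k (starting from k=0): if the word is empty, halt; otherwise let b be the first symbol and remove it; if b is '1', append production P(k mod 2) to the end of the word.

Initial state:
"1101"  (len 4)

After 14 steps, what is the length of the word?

gen 0: "1101"  (len 4)
gen 1: "10101"  (len 5)
gen 2: "010111"  (len 6)
gen 3: "10111"  (len 5)
gen 4: "011111"  (len 6)
gen 5: "11111"  (len 5)
gen 6: "111111"  (len 6)
gen 7: "1111101"  (len 7)
gen 8: "11110111"  (len 8)
gen 9: "111011101"  (len 9)
gen 10: "1101110111"  (len 10)
gen 11: "10111011101"  (len 11)
gen 12: "011101110111"  (len 12)
gen 13: "11101110111"  (len 11)
gen 14: "110111011111"  (len 12)

12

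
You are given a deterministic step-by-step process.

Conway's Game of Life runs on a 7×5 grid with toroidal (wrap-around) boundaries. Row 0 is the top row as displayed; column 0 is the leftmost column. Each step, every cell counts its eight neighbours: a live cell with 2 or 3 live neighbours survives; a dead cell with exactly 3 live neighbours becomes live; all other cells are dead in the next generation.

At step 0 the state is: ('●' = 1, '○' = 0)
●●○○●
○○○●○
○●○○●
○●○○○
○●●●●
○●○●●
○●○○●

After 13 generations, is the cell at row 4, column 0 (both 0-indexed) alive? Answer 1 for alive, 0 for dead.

1

0) ●●○○●
○○○●○
○●○○●
○●○○○
○●●●●
○●○●●
○●○○●
1) ○●●●●
○●●●○
●○●○○
○●○○●
○●○○●
○●○○○
○●○○○
2) ○○○○●
○○○○○
●○○○●
○●●●●
○●●○○
○●●○○
○●○●○
3) ○○○○○
●○○○●
●●●○●
○○○○●
○○○○○
●○○●○
●●○●○
4) ○●○○○
○○○●●
○●○○○
○●○●●
○○○○●
●●●○○
●●●○○
5) ○●○●●
●○●○○
○○○○○
○○●●●
○○○○●
○○●●●
○○○○○
6) ●●●●●
●●●●●
○●●○●
○○○●●
●○○○○
○○○●●
●○○○○
7) ○○○○○
○○○○○
○○○○○
○●●●●
●○○○○
●○○○●
○○○○○
8) ○○○○○
○○○○○
○○●●○
●●●●●
○○●○○
●○○○●
○○○○○
9) ○○○○○
○○○○○
●○○○○
●○○○●
○○●○○
○○○○○
○○○○○
10) ○○○○○
○○○○○
●○○○●
●●○○●
○○○○○
○○○○○
○○○○○
11) ○○○○○
○○○○○
○●○○●
○●○○●
●○○○○
○○○○○
○○○○○
12) ○○○○○
○○○○○
○○○○○
○●○○●
●○○○○
○○○○○
○○○○○
13) ○○○○○
○○○○○
○○○○○
●○○○○
●○○○○
○○○○○
○○○○○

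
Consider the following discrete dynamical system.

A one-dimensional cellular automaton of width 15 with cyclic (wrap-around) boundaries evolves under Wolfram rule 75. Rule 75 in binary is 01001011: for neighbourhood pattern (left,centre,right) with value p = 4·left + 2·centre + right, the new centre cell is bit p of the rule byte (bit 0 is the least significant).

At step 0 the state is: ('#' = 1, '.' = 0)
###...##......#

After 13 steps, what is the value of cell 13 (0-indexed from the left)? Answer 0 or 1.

0

step 0: ###...##......#
step 1: ..#.####.######
step 2: .#..#..#.#....#
step 3: ...#..#....###.
step 4: ###..#..####.#.
step 5: #.#.#..##..#...
step 6: ......###.#..##
step 7: .######.#...###
step 8: .#....#...###.#
step 9: ...###..###.#..
step 10: ####.#.##.#...#
step 11: ...#...##...###
step 12: .##..####.###.#
step 13: .##.##..#.#.#..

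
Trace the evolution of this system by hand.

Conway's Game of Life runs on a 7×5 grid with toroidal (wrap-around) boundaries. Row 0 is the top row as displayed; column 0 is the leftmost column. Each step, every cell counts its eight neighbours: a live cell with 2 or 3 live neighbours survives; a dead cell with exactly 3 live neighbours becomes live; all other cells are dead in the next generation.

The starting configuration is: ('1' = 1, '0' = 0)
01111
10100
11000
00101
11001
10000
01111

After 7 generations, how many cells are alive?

30

0) 01111
10100
11000
00101
11001
10000
01111
1) 00000
00000
10111
00111
01011
00000
00000
2) 00000
00011
11100
00000
10001
00000
00000
3) 00000
11111
11111
00001
00000
00000
00000
4) 11111
00000
00000
01101
00000
00000
00000
5) 11111
11111
00000
00000
00000
00000
11111
6) 00000
00000
11111
00000
00000
11111
00000
7) 00000
11111
11111
11111
11111
11111
11111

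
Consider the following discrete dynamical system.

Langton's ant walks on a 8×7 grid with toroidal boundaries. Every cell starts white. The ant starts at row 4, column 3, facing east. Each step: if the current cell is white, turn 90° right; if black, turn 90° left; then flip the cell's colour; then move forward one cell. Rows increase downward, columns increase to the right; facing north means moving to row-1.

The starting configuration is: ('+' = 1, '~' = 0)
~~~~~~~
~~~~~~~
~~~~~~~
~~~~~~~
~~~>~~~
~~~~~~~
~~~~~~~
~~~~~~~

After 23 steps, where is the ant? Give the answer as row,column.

2,2

t=0: ~~~~~~~
~~~~~~~
~~~~~~~
~~~~~~~
~~~>~~~
~~~~~~~
~~~~~~~
~~~~~~~
t=1: ~~~~~~~
~~~~~~~
~~~~~~~
~~~~~~~
~~~+~~~
~~~v~~~
~~~~~~~
~~~~~~~
t=2: ~~~~~~~
~~~~~~~
~~~~~~~
~~~~~~~
~~~+~~~
~~<+~~~
~~~~~~~
~~~~~~~
t=3: ~~~~~~~
~~~~~~~
~~~~~~~
~~~~~~~
~~^+~~~
~~++~~~
~~~~~~~
~~~~~~~
t=4: ~~~~~~~
~~~~~~~
~~~~~~~
~~~~~~~
~~+>~~~
~~++~~~
~~~~~~~
~~~~~~~
t=5: ~~~~~~~
~~~~~~~
~~~~~~~
~~~^~~~
~~+~~~~
~~++~~~
~~~~~~~
~~~~~~~
t=6: ~~~~~~~
~~~~~~~
~~~~~~~
~~~+>~~
~~+~~~~
~~++~~~
~~~~~~~
~~~~~~~
t=7: ~~~~~~~
~~~~~~~
~~~~~~~
~~~++~~
~~+~v~~
~~++~~~
~~~~~~~
~~~~~~~
t=8: ~~~~~~~
~~~~~~~
~~~~~~~
~~~++~~
~~+<+~~
~~++~~~
~~~~~~~
~~~~~~~
t=9: ~~~~~~~
~~~~~~~
~~~~~~~
~~~^+~~
~~+++~~
~~++~~~
~~~~~~~
~~~~~~~
t=10: ~~~~~~~
~~~~~~~
~~~~~~~
~~<~+~~
~~+++~~
~~++~~~
~~~~~~~
~~~~~~~
t=11: ~~~~~~~
~~~~~~~
~~^~~~~
~~+~+~~
~~+++~~
~~++~~~
~~~~~~~
~~~~~~~
t=12: ~~~~~~~
~~~~~~~
~~+>~~~
~~+~+~~
~~+++~~
~~++~~~
~~~~~~~
~~~~~~~
t=13: ~~~~~~~
~~~~~~~
~~++~~~
~~+v+~~
~~+++~~
~~++~~~
~~~~~~~
~~~~~~~
t=14: ~~~~~~~
~~~~~~~
~~++~~~
~~<++~~
~~+++~~
~~++~~~
~~~~~~~
~~~~~~~
t=15: ~~~~~~~
~~~~~~~
~~++~~~
~~~++~~
~~v++~~
~~++~~~
~~~~~~~
~~~~~~~
t=16: ~~~~~~~
~~~~~~~
~~++~~~
~~~++~~
~~~>+~~
~~++~~~
~~~~~~~
~~~~~~~
t=17: ~~~~~~~
~~~~~~~
~~++~~~
~~~^+~~
~~~~+~~
~~++~~~
~~~~~~~
~~~~~~~
t=18: ~~~~~~~
~~~~~~~
~~++~~~
~~<~+~~
~~~~+~~
~~++~~~
~~~~~~~
~~~~~~~
t=19: ~~~~~~~
~~~~~~~
~~^+~~~
~~+~+~~
~~~~+~~
~~++~~~
~~~~~~~
~~~~~~~
t=20: ~~~~~~~
~~~~~~~
~<~+~~~
~~+~+~~
~~~~+~~
~~++~~~
~~~~~~~
~~~~~~~
t=21: ~~~~~~~
~^~~~~~
~+~+~~~
~~+~+~~
~~~~+~~
~~++~~~
~~~~~~~
~~~~~~~
t=22: ~~~~~~~
~+>~~~~
~+~+~~~
~~+~+~~
~~~~+~~
~~++~~~
~~~~~~~
~~~~~~~
t=23: ~~~~~~~
~++~~~~
~+v+~~~
~~+~+~~
~~~~+~~
~~++~~~
~~~~~~~
~~~~~~~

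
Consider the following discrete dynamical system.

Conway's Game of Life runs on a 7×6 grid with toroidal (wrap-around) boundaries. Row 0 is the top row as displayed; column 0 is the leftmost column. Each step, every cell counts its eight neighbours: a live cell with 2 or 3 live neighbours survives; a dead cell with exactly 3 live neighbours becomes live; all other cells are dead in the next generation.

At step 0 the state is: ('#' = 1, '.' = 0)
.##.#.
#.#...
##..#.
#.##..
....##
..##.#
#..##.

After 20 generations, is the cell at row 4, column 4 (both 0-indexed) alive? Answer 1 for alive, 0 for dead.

k=0  .##.#.
#.#...
##..#.
#.##..
....##
..##.#
#..##.
k=1  #.#.#.
#.#...
#.....
#.##..
##...#
#.#...
#.....
k=2  #..#..
#..#..
#.##.#
..#...
...#.#
......
#..#..
k=3  ######
#..#..
#.####
###..#
......
....#.
......
k=4  ######
......
......
..#...
##...#
......
###...
k=5  ...###
######
......
##....
##....
..#..#
....#.
k=6  .#....
###...
...##.
##....
..#..#
##...#
......
k=7  ###...
####..
...#.#
######
..#..#
##...#
.#....
k=8  ...#..
...###
......
.#....
......
.##..#
.....#
k=9  ...#.#
...##.
....#.
......
###...
#.....
#.#.#.
k=10  ..#..#
...#.#
...##.
.#....
##....
#.##..
##.##.
k=11  .##..#
..##.#
..###.
###...
#.....
...##.
#...#.
k=12  .##..#
#....#
#...##
#.#..#
#.##.#
...##.
###.#.
k=13  ..###.
......
....#.
..#...
#.#...
......
#...#.
k=14  ...###
....#.
......
.#.#..
.#....
.#...#
....##
k=15  ...#..
...###
......
..#...
.#....
....##
...#..
k=16  ..##..
...##.
...##.
......
......
....#.
...#..
k=17  ..#...
......
...##.
......
......
......
..###.
k=18  ..#...
...#..
......
......
......
...#..
..##..
k=19  ..#...
......
......
......
......
..##..
..##..
k=20  ..##..
......
......
......
......
..##..
.#....

0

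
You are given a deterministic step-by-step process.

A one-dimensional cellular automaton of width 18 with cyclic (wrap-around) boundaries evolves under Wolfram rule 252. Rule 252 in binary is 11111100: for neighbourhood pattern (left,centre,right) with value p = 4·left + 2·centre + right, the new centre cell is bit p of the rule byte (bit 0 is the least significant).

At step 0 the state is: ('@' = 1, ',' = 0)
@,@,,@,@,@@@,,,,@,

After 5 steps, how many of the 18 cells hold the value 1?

18

k=0  @,@,,@,@,@@@,,,,@,
k=1  @@@@,@@@@@@@@,,,@@
k=2  @@@@@@@@@@@@@@,,@@
k=3  @@@@@@@@@@@@@@@,@@
k=4  @@@@@@@@@@@@@@@@@@
k=5  @@@@@@@@@@@@@@@@@@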